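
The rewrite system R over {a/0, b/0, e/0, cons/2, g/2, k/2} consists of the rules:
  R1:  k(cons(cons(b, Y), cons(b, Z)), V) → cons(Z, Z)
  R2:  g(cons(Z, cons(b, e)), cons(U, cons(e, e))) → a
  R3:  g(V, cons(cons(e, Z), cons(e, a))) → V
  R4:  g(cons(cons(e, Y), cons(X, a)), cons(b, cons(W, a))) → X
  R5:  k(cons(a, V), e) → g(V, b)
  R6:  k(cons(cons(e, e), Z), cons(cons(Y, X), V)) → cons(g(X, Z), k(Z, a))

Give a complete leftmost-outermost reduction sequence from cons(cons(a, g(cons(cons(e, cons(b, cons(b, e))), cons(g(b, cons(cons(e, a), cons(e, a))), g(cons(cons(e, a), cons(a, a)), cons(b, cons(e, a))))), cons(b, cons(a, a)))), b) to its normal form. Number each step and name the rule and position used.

1. cons(cons(a, g(cons(cons(e, cons(b, cons(b, e))), cons(g(b, cons(cons(e, a), cons(e, a))), g(cons(cons(e, a), cons(a, a)), cons(b, cons(e, a))))), cons(b, cons(a, a)))), b)  →  cons(cons(a, g(cons(cons(e, cons(b, cons(b, e))), cons(b, g(cons(cons(e, a), cons(a, a)), cons(b, cons(e, a))))), cons(b, cons(a, a)))), b)   [R3 at 1.2.1.2.1]
2. cons(cons(a, g(cons(cons(e, cons(b, cons(b, e))), cons(b, g(cons(cons(e, a), cons(a, a)), cons(b, cons(e, a))))), cons(b, cons(a, a)))), b)  →  cons(cons(a, g(cons(cons(e, cons(b, cons(b, e))), cons(b, a)), cons(b, cons(a, a)))), b)   [R4 at 1.2.1.2.2]
3. cons(cons(a, g(cons(cons(e, cons(b, cons(b, e))), cons(b, a)), cons(b, cons(a, a)))), b)  →  cons(cons(a, b), b)   [R4 at 1.2]

cons(cons(a, b), b)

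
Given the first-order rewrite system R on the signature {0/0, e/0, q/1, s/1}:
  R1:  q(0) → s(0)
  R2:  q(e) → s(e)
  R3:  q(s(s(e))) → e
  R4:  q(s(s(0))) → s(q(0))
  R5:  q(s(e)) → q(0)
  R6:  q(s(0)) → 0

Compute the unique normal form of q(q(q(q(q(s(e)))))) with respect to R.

1. q(q(q(q(q(s(e))))))  →  q(q(q(q(q(0)))))   [R5 at 1.1.1.1]
2. q(q(q(q(q(0)))))  →  q(q(q(q(s(0)))))   [R1 at 1.1.1.1]
3. q(q(q(q(s(0)))))  →  q(q(q(0)))   [R6 at 1.1.1]
4. q(q(q(0)))  →  q(q(s(0)))   [R1 at 1.1]
5. q(q(s(0)))  →  q(0)   [R6 at 1]
6. q(0)  →  s(0)   [R1 at ε]

s(0)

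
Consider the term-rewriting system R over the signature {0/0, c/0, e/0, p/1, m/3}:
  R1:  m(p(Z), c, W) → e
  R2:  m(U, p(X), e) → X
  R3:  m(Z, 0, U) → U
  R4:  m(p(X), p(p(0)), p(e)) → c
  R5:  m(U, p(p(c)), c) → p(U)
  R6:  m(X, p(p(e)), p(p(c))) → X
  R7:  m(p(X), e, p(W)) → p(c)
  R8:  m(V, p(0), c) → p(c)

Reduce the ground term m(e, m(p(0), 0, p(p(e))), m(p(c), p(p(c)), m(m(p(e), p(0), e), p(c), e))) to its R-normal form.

1. m(e, m(p(0), 0, p(p(e))), m(p(c), p(p(c)), m(m(p(e), p(0), e), p(c), e)))  →  m(e, p(p(e)), m(p(c), p(p(c)), m(m(p(e), p(0), e), p(c), e)))   [R3 at 2]
2. m(e, p(p(e)), m(p(c), p(p(c)), m(m(p(e), p(0), e), p(c), e)))  →  m(e, p(p(e)), m(p(c), p(p(c)), c))   [R2 at 3.3]
3. m(e, p(p(e)), m(p(c), p(p(c)), c))  →  m(e, p(p(e)), p(p(c)))   [R5 at 3]
4. m(e, p(p(e)), p(p(c)))  →  e   [R6 at ε]

e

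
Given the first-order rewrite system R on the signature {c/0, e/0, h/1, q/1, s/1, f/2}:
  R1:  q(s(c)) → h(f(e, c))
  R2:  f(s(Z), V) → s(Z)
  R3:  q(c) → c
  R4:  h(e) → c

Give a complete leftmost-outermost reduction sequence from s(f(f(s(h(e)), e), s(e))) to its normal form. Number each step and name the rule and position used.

s(s(c))

1. s(f(f(s(h(e)), e), s(e)))  →  s(f(s(h(e)), s(e)))   [R2 at 1.1]
2. s(f(s(h(e)), s(e)))  →  s(s(h(e)))   [R2 at 1]
3. s(s(h(e)))  →  s(s(c))   [R4 at 1.1]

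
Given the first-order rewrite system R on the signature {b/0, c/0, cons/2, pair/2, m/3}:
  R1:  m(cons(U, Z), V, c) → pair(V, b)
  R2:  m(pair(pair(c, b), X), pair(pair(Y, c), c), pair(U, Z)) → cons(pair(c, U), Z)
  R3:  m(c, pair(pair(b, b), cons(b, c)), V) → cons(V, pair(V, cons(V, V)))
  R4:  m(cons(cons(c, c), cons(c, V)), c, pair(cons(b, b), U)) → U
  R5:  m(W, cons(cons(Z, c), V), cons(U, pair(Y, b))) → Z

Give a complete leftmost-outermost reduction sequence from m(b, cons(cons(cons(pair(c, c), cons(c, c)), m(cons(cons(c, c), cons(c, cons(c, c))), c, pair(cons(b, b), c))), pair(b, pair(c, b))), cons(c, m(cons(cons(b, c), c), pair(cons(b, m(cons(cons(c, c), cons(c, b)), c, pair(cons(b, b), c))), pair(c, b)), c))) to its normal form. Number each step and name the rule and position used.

1. m(b, cons(cons(cons(pair(c, c), cons(c, c)), m(cons(cons(c, c), cons(c, cons(c, c))), c, pair(cons(b, b), c))), pair(b, pair(c, b))), cons(c, m(cons(cons(b, c), c), pair(cons(b, m(cons(cons(c, c), cons(c, b)), c, pair(cons(b, b), c))), pair(c, b)), c)))  →  m(b, cons(cons(cons(pair(c, c), cons(c, c)), c), pair(b, pair(c, b))), cons(c, m(cons(cons(b, c), c), pair(cons(b, m(cons(cons(c, c), cons(c, b)), c, pair(cons(b, b), c))), pair(c, b)), c)))   [R4 at 2.1.2]
2. m(b, cons(cons(cons(pair(c, c), cons(c, c)), c), pair(b, pair(c, b))), cons(c, m(cons(cons(b, c), c), pair(cons(b, m(cons(cons(c, c), cons(c, b)), c, pair(cons(b, b), c))), pair(c, b)), c)))  →  m(b, cons(cons(cons(pair(c, c), cons(c, c)), c), pair(b, pair(c, b))), cons(c, pair(pair(cons(b, m(cons(cons(c, c), cons(c, b)), c, pair(cons(b, b), c))), pair(c, b)), b)))   [R1 at 3.2]
3. m(b, cons(cons(cons(pair(c, c), cons(c, c)), c), pair(b, pair(c, b))), cons(c, pair(pair(cons(b, m(cons(cons(c, c), cons(c, b)), c, pair(cons(b, b), c))), pair(c, b)), b)))  →  cons(pair(c, c), cons(c, c))   [R5 at ε]

cons(pair(c, c), cons(c, c))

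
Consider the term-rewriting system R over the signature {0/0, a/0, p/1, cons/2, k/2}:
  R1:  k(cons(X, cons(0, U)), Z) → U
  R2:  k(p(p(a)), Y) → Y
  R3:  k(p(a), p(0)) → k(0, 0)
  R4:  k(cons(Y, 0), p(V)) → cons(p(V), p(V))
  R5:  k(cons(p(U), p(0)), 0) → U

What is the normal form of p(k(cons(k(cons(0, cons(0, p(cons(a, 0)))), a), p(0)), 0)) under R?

1. p(k(cons(k(cons(0, cons(0, p(cons(a, 0)))), a), p(0)), 0))  →  p(k(cons(p(cons(a, 0)), p(0)), 0))   [R1 at 1.1.1]
2. p(k(cons(p(cons(a, 0)), p(0)), 0))  →  p(cons(a, 0))   [R5 at 1]

p(cons(a, 0))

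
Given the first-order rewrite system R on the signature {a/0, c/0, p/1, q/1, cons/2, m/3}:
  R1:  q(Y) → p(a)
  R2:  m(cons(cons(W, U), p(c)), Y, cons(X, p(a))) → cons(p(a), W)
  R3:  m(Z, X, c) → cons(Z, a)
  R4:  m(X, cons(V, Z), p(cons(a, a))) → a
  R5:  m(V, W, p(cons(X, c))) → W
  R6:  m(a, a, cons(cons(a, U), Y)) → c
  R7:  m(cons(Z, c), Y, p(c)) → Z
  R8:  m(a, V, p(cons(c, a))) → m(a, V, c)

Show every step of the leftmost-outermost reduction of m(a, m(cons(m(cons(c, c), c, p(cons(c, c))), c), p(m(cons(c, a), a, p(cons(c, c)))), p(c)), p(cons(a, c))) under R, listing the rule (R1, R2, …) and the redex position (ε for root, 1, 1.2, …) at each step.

c

1. m(a, m(cons(m(cons(c, c), c, p(cons(c, c))), c), p(m(cons(c, a), a, p(cons(c, c)))), p(c)), p(cons(a, c)))  →  m(cons(m(cons(c, c), c, p(cons(c, c))), c), p(m(cons(c, a), a, p(cons(c, c)))), p(c))   [R5 at ε]
2. m(cons(m(cons(c, c), c, p(cons(c, c))), c), p(m(cons(c, a), a, p(cons(c, c)))), p(c))  →  m(cons(c, c), c, p(cons(c, c)))   [R7 at ε]
3. m(cons(c, c), c, p(cons(c, c)))  →  c   [R5 at ε]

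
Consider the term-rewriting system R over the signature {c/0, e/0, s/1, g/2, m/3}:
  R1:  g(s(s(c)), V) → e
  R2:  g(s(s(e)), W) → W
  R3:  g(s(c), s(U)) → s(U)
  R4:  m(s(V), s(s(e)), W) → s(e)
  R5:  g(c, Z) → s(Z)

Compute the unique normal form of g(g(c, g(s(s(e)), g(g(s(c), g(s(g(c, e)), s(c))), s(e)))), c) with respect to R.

1. g(g(c, g(s(s(e)), g(g(s(c), g(s(g(c, e)), s(c))), s(e)))), c)  →  g(s(g(s(s(e)), g(g(s(c), g(s(g(c, e)), s(c))), s(e)))), c)   [R5 at 1]
2. g(s(g(s(s(e)), g(g(s(c), g(s(g(c, e)), s(c))), s(e)))), c)  →  g(s(g(g(s(c), g(s(g(c, e)), s(c))), s(e))), c)   [R2 at 1.1]
3. g(s(g(g(s(c), g(s(g(c, e)), s(c))), s(e))), c)  →  g(s(g(g(s(c), g(s(s(e)), s(c))), s(e))), c)   [R5 at 1.1.1.2.1.1]
4. g(s(g(g(s(c), g(s(s(e)), s(c))), s(e))), c)  →  g(s(g(g(s(c), s(c)), s(e))), c)   [R2 at 1.1.1.2]
5. g(s(g(g(s(c), s(c)), s(e))), c)  →  g(s(g(s(c), s(e))), c)   [R3 at 1.1.1]
6. g(s(g(s(c), s(e))), c)  →  g(s(s(e)), c)   [R3 at 1.1]
7. g(s(s(e)), c)  →  c   [R2 at ε]

c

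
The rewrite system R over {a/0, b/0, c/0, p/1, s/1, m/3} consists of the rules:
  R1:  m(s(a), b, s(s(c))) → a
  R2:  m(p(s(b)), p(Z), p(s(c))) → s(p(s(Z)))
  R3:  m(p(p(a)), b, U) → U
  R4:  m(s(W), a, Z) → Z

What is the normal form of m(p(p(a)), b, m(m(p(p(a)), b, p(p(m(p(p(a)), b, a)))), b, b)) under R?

1. m(p(p(a)), b, m(m(p(p(a)), b, p(p(m(p(p(a)), b, a)))), b, b))  →  m(m(p(p(a)), b, p(p(m(p(p(a)), b, a)))), b, b)   [R3 at ε]
2. m(m(p(p(a)), b, p(p(m(p(p(a)), b, a)))), b, b)  →  m(p(p(m(p(p(a)), b, a))), b, b)   [R3 at 1]
3. m(p(p(m(p(p(a)), b, a))), b, b)  →  m(p(p(a)), b, b)   [R3 at 1.1.1]
4. m(p(p(a)), b, b)  →  b   [R3 at ε]

b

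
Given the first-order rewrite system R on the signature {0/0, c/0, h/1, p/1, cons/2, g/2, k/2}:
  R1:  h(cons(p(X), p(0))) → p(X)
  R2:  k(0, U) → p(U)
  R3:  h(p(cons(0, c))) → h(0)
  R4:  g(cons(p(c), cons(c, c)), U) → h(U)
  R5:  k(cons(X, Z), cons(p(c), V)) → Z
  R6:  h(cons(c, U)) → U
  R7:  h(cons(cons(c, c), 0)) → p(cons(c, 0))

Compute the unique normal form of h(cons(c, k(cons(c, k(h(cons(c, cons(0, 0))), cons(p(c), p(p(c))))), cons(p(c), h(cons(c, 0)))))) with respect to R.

1. h(cons(c, k(cons(c, k(h(cons(c, cons(0, 0))), cons(p(c), p(p(c))))), cons(p(c), h(cons(c, 0))))))  →  k(cons(c, k(h(cons(c, cons(0, 0))), cons(p(c), p(p(c))))), cons(p(c), h(cons(c, 0))))   [R6 at ε]
2. k(cons(c, k(h(cons(c, cons(0, 0))), cons(p(c), p(p(c))))), cons(p(c), h(cons(c, 0))))  →  k(h(cons(c, cons(0, 0))), cons(p(c), p(p(c))))   [R5 at ε]
3. k(h(cons(c, cons(0, 0))), cons(p(c), p(p(c))))  →  k(cons(0, 0), cons(p(c), p(p(c))))   [R6 at 1]
4. k(cons(0, 0), cons(p(c), p(p(c))))  →  0   [R5 at ε]

0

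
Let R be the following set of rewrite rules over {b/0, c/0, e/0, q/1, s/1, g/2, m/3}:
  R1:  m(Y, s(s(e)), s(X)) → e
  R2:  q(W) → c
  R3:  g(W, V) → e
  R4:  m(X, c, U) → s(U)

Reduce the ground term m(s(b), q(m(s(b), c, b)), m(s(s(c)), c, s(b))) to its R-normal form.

1. m(s(b), q(m(s(b), c, b)), m(s(s(c)), c, s(b)))  →  m(s(b), c, m(s(s(c)), c, s(b)))   [R2 at 2]
2. m(s(b), c, m(s(s(c)), c, s(b)))  →  s(m(s(s(c)), c, s(b)))   [R4 at ε]
3. s(m(s(s(c)), c, s(b)))  →  s(s(s(b)))   [R4 at 1]

s(s(s(b)))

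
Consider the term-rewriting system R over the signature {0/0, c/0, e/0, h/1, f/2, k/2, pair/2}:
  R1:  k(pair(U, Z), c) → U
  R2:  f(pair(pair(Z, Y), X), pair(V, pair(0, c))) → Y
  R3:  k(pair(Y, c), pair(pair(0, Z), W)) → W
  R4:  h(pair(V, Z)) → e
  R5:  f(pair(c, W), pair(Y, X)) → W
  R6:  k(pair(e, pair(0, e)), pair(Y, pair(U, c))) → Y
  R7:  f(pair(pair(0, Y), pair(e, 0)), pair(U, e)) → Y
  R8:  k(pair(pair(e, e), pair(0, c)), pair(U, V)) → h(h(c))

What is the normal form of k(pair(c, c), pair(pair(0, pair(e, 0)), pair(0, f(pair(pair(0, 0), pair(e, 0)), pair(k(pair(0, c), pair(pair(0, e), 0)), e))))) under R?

1. k(pair(c, c), pair(pair(0, pair(e, 0)), pair(0, f(pair(pair(0, 0), pair(e, 0)), pair(k(pair(0, c), pair(pair(0, e), 0)), e)))))  →  pair(0, f(pair(pair(0, 0), pair(e, 0)), pair(k(pair(0, c), pair(pair(0, e), 0)), e)))   [R3 at ε]
2. pair(0, f(pair(pair(0, 0), pair(e, 0)), pair(k(pair(0, c), pair(pair(0, e), 0)), e)))  →  pair(0, 0)   [R7 at 2]

pair(0, 0)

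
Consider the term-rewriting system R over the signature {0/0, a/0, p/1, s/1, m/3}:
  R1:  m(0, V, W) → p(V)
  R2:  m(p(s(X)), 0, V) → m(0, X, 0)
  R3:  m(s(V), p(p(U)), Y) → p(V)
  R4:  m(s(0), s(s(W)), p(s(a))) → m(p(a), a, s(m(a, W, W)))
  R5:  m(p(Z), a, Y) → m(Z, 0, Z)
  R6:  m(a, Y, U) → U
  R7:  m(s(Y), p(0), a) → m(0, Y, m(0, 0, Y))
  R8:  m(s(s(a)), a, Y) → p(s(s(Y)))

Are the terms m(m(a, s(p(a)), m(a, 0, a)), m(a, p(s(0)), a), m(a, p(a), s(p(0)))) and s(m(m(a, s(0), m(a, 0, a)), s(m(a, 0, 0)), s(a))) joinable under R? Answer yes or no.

Reduce t₁ = m(m(a, s(p(a)), m(a, 0, a)), m(a, p(s(0)), a), m(a, p(a), s(p(0)))):
1. m(m(a, s(p(a)), m(a, 0, a)), m(a, p(s(0)), a), m(a, p(a), s(p(0))))  →  m(m(a, 0, a), m(a, p(s(0)), a), m(a, p(a), s(p(0))))   [R6 at 1]
2. m(m(a, 0, a), m(a, p(s(0)), a), m(a, p(a), s(p(0))))  →  m(a, m(a, p(s(0)), a), m(a, p(a), s(p(0))))   [R6 at 1]
3. m(a, m(a, p(s(0)), a), m(a, p(a), s(p(0))))  →  m(a, p(a), s(p(0)))   [R6 at ε]
4. m(a, p(a), s(p(0)))  →  s(p(0))   [R6 at ε]

Reduce t₂ = s(m(m(a, s(0), m(a, 0, a)), s(m(a, 0, 0)), s(a))):
1. s(m(m(a, s(0), m(a, 0, a)), s(m(a, 0, 0)), s(a)))  →  s(m(m(a, 0, a), s(m(a, 0, 0)), s(a)))   [R6 at 1.1]
2. s(m(m(a, 0, a), s(m(a, 0, 0)), s(a)))  →  s(m(a, s(m(a, 0, 0)), s(a)))   [R6 at 1.1]
3. s(m(a, s(m(a, 0, 0)), s(a)))  →  s(s(a))   [R6 at 1]

no — NF(t₁) = s(p(0)), NF(t₂) = s(s(a))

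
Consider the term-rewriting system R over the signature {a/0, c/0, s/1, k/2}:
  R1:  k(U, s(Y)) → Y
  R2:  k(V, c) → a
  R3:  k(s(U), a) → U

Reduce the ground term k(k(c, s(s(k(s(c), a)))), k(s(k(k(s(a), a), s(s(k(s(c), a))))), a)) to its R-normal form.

1. k(k(c, s(s(k(s(c), a)))), k(s(k(k(s(a), a), s(s(k(s(c), a))))), a))  →  k(s(k(s(c), a)), k(s(k(k(s(a), a), s(s(k(s(c), a))))), a))   [R1 at 1]
2. k(s(k(s(c), a)), k(s(k(k(s(a), a), s(s(k(s(c), a))))), a))  →  k(s(c), k(s(k(k(s(a), a), s(s(k(s(c), a))))), a))   [R3 at 1.1]
3. k(s(c), k(s(k(k(s(a), a), s(s(k(s(c), a))))), a))  →  k(s(c), k(k(s(a), a), s(s(k(s(c), a)))))   [R3 at 2]
4. k(s(c), k(k(s(a), a), s(s(k(s(c), a)))))  →  k(s(c), s(k(s(c), a)))   [R1 at 2]
5. k(s(c), s(k(s(c), a)))  →  k(s(c), a)   [R1 at ε]
6. k(s(c), a)  →  c   [R3 at ε]

c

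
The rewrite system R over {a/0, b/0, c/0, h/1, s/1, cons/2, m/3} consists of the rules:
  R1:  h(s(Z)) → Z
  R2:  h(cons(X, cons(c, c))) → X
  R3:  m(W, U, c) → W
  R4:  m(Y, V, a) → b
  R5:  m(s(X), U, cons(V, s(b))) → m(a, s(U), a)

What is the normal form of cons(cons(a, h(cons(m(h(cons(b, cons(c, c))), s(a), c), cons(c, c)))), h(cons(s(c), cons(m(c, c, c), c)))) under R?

cons(cons(a, b), s(c))

1. cons(cons(a, h(cons(m(h(cons(b, cons(c, c))), s(a), c), cons(c, c)))), h(cons(s(c), cons(m(c, c, c), c))))  →  cons(cons(a, m(h(cons(b, cons(c, c))), s(a), c)), h(cons(s(c), cons(m(c, c, c), c))))   [R2 at 1.2]
2. cons(cons(a, m(h(cons(b, cons(c, c))), s(a), c)), h(cons(s(c), cons(m(c, c, c), c))))  →  cons(cons(a, h(cons(b, cons(c, c)))), h(cons(s(c), cons(m(c, c, c), c))))   [R3 at 1.2]
3. cons(cons(a, h(cons(b, cons(c, c)))), h(cons(s(c), cons(m(c, c, c), c))))  →  cons(cons(a, b), h(cons(s(c), cons(m(c, c, c), c))))   [R2 at 1.2]
4. cons(cons(a, b), h(cons(s(c), cons(m(c, c, c), c))))  →  cons(cons(a, b), h(cons(s(c), cons(c, c))))   [R3 at 2.1.2.1]
5. cons(cons(a, b), h(cons(s(c), cons(c, c))))  →  cons(cons(a, b), s(c))   [R2 at 2]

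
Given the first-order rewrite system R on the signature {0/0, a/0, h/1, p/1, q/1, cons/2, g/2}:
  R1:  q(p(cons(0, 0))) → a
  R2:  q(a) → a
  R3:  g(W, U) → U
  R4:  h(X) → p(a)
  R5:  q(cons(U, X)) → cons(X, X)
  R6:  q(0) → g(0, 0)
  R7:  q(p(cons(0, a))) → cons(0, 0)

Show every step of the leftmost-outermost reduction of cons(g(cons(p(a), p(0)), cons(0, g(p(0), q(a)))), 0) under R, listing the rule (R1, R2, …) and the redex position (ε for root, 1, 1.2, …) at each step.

1. cons(g(cons(p(a), p(0)), cons(0, g(p(0), q(a)))), 0)  →  cons(cons(0, g(p(0), q(a))), 0)   [R3 at 1]
2. cons(cons(0, g(p(0), q(a))), 0)  →  cons(cons(0, q(a)), 0)   [R3 at 1.2]
3. cons(cons(0, q(a)), 0)  →  cons(cons(0, a), 0)   [R2 at 1.2]

cons(cons(0, a), 0)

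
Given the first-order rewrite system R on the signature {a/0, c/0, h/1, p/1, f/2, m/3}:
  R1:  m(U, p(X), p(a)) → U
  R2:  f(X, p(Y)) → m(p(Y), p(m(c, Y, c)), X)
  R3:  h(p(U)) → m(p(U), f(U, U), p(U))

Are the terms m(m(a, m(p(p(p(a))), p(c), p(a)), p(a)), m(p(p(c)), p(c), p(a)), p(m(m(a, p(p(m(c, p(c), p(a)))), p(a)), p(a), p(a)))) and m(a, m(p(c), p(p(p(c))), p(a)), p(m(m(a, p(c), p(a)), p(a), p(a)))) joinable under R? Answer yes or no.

Reduce t₁ = m(m(a, m(p(p(p(a))), p(c), p(a)), p(a)), m(p(p(c)), p(c), p(a)), p(m(m(a, p(p(m(c, p(c), p(a)))), p(a)), p(a), p(a)))):
1. m(m(a, m(p(p(p(a))), p(c), p(a)), p(a)), m(p(p(c)), p(c), p(a)), p(m(m(a, p(p(m(c, p(c), p(a)))), p(a)), p(a), p(a))))  →  m(m(a, p(p(p(a))), p(a)), m(p(p(c)), p(c), p(a)), p(m(m(a, p(p(m(c, p(c), p(a)))), p(a)), p(a), p(a))))   [R1 at 1.2]
2. m(m(a, p(p(p(a))), p(a)), m(p(p(c)), p(c), p(a)), p(m(m(a, p(p(m(c, p(c), p(a)))), p(a)), p(a), p(a))))  →  m(a, m(p(p(c)), p(c), p(a)), p(m(m(a, p(p(m(c, p(c), p(a)))), p(a)), p(a), p(a))))   [R1 at 1]
3. m(a, m(p(p(c)), p(c), p(a)), p(m(m(a, p(p(m(c, p(c), p(a)))), p(a)), p(a), p(a))))  →  m(a, p(p(c)), p(m(m(a, p(p(m(c, p(c), p(a)))), p(a)), p(a), p(a))))   [R1 at 2]
4. m(a, p(p(c)), p(m(m(a, p(p(m(c, p(c), p(a)))), p(a)), p(a), p(a))))  →  m(a, p(p(c)), p(m(a, p(p(m(c, p(c), p(a)))), p(a))))   [R1 at 3.1]
5. m(a, p(p(c)), p(m(a, p(p(m(c, p(c), p(a)))), p(a))))  →  m(a, p(p(c)), p(a))   [R1 at 3.1]
6. m(a, p(p(c)), p(a))  →  a   [R1 at ε]

Reduce t₂ = m(a, m(p(c), p(p(p(c))), p(a)), p(m(m(a, p(c), p(a)), p(a), p(a)))):
1. m(a, m(p(c), p(p(p(c))), p(a)), p(m(m(a, p(c), p(a)), p(a), p(a))))  →  m(a, p(c), p(m(m(a, p(c), p(a)), p(a), p(a))))   [R1 at 2]
2. m(a, p(c), p(m(m(a, p(c), p(a)), p(a), p(a))))  →  m(a, p(c), p(m(a, p(c), p(a))))   [R1 at 3.1]
3. m(a, p(c), p(m(a, p(c), p(a))))  →  m(a, p(c), p(a))   [R1 at 3.1]
4. m(a, p(c), p(a))  →  a   [R1 at ε]

yes — NF(t₁) = a, NF(t₂) = a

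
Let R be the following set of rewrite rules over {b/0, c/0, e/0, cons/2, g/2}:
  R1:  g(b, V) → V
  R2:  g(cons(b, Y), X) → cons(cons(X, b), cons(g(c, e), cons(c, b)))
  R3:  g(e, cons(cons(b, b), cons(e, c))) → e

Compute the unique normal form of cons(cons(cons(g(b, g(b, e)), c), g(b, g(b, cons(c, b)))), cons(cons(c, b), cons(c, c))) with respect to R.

1. cons(cons(cons(g(b, g(b, e)), c), g(b, g(b, cons(c, b)))), cons(cons(c, b), cons(c, c)))  →  cons(cons(cons(g(b, e), c), g(b, g(b, cons(c, b)))), cons(cons(c, b), cons(c, c)))   [R1 at 1.1.1]
2. cons(cons(cons(g(b, e), c), g(b, g(b, cons(c, b)))), cons(cons(c, b), cons(c, c)))  →  cons(cons(cons(e, c), g(b, g(b, cons(c, b)))), cons(cons(c, b), cons(c, c)))   [R1 at 1.1.1]
3. cons(cons(cons(e, c), g(b, g(b, cons(c, b)))), cons(cons(c, b), cons(c, c)))  →  cons(cons(cons(e, c), g(b, cons(c, b))), cons(cons(c, b), cons(c, c)))   [R1 at 1.2]
4. cons(cons(cons(e, c), g(b, cons(c, b))), cons(cons(c, b), cons(c, c)))  →  cons(cons(cons(e, c), cons(c, b)), cons(cons(c, b), cons(c, c)))   [R1 at 1.2]

cons(cons(cons(e, c), cons(c, b)), cons(cons(c, b), cons(c, c)))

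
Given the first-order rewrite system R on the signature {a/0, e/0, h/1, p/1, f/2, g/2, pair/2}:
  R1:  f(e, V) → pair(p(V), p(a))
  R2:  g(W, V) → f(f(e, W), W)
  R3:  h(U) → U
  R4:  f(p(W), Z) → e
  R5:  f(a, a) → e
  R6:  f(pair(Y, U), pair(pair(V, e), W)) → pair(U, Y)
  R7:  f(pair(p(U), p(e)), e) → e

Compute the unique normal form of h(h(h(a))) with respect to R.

1. h(h(h(a)))  →  h(h(a))   [R3 at ε]
2. h(h(a))  →  h(a)   [R3 at ε]
3. h(a)  →  a   [R3 at ε]

a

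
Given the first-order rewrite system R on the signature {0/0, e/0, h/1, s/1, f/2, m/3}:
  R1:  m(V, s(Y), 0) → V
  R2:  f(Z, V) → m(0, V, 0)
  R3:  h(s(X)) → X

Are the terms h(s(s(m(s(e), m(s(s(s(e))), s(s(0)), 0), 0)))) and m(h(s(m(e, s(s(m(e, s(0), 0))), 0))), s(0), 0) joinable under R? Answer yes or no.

Reduce t₁ = h(s(s(m(s(e), m(s(s(s(e))), s(s(0)), 0), 0)))):
1. h(s(s(m(s(e), m(s(s(s(e))), s(s(0)), 0), 0))))  →  s(m(s(e), m(s(s(s(e))), s(s(0)), 0), 0))   [R3 at ε]
2. s(m(s(e), m(s(s(s(e))), s(s(0)), 0), 0))  →  s(m(s(e), s(s(s(e))), 0))   [R1 at 1.2]
3. s(m(s(e), s(s(s(e))), 0))  →  s(s(e))   [R1 at 1]

Reduce t₂ = m(h(s(m(e, s(s(m(e, s(0), 0))), 0))), s(0), 0):
1. m(h(s(m(e, s(s(m(e, s(0), 0))), 0))), s(0), 0)  →  h(s(m(e, s(s(m(e, s(0), 0))), 0)))   [R1 at ε]
2. h(s(m(e, s(s(m(e, s(0), 0))), 0)))  →  m(e, s(s(m(e, s(0), 0))), 0)   [R3 at ε]
3. m(e, s(s(m(e, s(0), 0))), 0)  →  e   [R1 at ε]

no — NF(t₁) = s(s(e)), NF(t₂) = e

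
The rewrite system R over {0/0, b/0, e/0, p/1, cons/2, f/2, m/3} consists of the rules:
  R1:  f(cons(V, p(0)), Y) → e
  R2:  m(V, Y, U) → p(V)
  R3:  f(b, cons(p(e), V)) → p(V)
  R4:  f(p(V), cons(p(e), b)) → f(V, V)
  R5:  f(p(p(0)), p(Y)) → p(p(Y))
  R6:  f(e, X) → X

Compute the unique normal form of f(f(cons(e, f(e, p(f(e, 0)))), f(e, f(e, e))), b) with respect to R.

b

1. f(f(cons(e, f(e, p(f(e, 0)))), f(e, f(e, e))), b)  →  f(f(cons(e, p(f(e, 0))), f(e, f(e, e))), b)   [R6 at 1.1.2]
2. f(f(cons(e, p(f(e, 0))), f(e, f(e, e))), b)  →  f(f(cons(e, p(0)), f(e, f(e, e))), b)   [R6 at 1.1.2.1]
3. f(f(cons(e, p(0)), f(e, f(e, e))), b)  →  f(e, b)   [R1 at 1]
4. f(e, b)  →  b   [R6 at ε]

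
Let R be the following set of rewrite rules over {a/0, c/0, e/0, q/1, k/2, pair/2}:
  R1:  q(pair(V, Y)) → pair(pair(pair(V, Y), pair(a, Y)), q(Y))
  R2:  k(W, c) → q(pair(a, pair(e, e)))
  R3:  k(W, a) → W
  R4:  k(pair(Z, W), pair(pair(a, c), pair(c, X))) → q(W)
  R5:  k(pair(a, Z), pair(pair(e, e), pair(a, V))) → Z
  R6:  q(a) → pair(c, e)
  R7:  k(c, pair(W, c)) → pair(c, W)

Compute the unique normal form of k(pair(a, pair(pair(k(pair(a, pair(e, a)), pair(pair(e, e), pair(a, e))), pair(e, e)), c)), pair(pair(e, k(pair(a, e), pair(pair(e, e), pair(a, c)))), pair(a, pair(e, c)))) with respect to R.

1. k(pair(a, pair(pair(k(pair(a, pair(e, a)), pair(pair(e, e), pair(a, e))), pair(e, e)), c)), pair(pair(e, k(pair(a, e), pair(pair(e, e), pair(a, c)))), pair(a, pair(e, c))))  →  k(pair(a, pair(pair(pair(e, a), pair(e, e)), c)), pair(pair(e, k(pair(a, e), pair(pair(e, e), pair(a, c)))), pair(a, pair(e, c))))   [R5 at 1.2.1.1]
2. k(pair(a, pair(pair(pair(e, a), pair(e, e)), c)), pair(pair(e, k(pair(a, e), pair(pair(e, e), pair(a, c)))), pair(a, pair(e, c))))  →  k(pair(a, pair(pair(pair(e, a), pair(e, e)), c)), pair(pair(e, e), pair(a, pair(e, c))))   [R5 at 2.1.2]
3. k(pair(a, pair(pair(pair(e, a), pair(e, e)), c)), pair(pair(e, e), pair(a, pair(e, c))))  →  pair(pair(pair(e, a), pair(e, e)), c)   [R5 at ε]

pair(pair(pair(e, a), pair(e, e)), c)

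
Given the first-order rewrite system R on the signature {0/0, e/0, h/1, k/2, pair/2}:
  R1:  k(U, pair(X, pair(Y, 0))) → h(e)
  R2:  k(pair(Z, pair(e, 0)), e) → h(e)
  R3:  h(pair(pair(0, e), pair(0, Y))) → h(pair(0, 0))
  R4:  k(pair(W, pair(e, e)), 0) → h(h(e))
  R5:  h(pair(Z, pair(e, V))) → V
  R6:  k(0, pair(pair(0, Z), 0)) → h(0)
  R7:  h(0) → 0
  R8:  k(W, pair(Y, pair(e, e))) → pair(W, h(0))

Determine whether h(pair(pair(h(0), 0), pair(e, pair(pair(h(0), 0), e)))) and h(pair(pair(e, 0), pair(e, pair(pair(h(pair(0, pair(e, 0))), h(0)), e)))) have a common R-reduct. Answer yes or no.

Reduce t₁ = h(pair(pair(h(0), 0), pair(e, pair(pair(h(0), 0), e)))):
1. h(pair(pair(h(0), 0), pair(e, pair(pair(h(0), 0), e))))  →  pair(pair(h(0), 0), e)   [R5 at ε]
2. pair(pair(h(0), 0), e)  →  pair(pair(0, 0), e)   [R7 at 1.1]

Reduce t₂ = h(pair(pair(e, 0), pair(e, pair(pair(h(pair(0, pair(e, 0))), h(0)), e)))):
1. h(pair(pair(e, 0), pair(e, pair(pair(h(pair(0, pair(e, 0))), h(0)), e))))  →  pair(pair(h(pair(0, pair(e, 0))), h(0)), e)   [R5 at ε]
2. pair(pair(h(pair(0, pair(e, 0))), h(0)), e)  →  pair(pair(0, h(0)), e)   [R5 at 1.1]
3. pair(pair(0, h(0)), e)  →  pair(pair(0, 0), e)   [R7 at 1.2]

yes — NF(t₁) = pair(pair(0, 0), e), NF(t₂) = pair(pair(0, 0), e)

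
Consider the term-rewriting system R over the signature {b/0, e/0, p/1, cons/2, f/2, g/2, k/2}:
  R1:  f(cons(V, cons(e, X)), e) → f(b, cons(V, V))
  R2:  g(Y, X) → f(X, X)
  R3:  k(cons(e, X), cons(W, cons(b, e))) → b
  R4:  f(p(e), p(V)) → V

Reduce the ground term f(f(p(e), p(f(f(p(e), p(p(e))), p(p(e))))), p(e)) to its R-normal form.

1. f(f(p(e), p(f(f(p(e), p(p(e))), p(p(e))))), p(e))  →  f(f(f(p(e), p(p(e))), p(p(e))), p(e))   [R4 at 1]
2. f(f(f(p(e), p(p(e))), p(p(e))), p(e))  →  f(f(p(e), p(p(e))), p(e))   [R4 at 1.1]
3. f(f(p(e), p(p(e))), p(e))  →  f(p(e), p(e))   [R4 at 1]
4. f(p(e), p(e))  →  e   [R4 at ε]

e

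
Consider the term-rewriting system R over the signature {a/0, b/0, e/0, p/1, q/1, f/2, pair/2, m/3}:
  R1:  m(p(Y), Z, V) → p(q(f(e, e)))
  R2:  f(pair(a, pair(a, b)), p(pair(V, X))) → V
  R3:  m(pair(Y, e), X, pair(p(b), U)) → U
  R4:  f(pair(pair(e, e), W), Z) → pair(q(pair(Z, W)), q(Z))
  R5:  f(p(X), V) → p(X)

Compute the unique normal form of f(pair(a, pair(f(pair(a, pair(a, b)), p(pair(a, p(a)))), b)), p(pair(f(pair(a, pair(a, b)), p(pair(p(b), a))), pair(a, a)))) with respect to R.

1. f(pair(a, pair(f(pair(a, pair(a, b)), p(pair(a, p(a)))), b)), p(pair(f(pair(a, pair(a, b)), p(pair(p(b), a))), pair(a, a))))  →  f(pair(a, pair(a, b)), p(pair(f(pair(a, pair(a, b)), p(pair(p(b), a))), pair(a, a))))   [R2 at 1.2.1]
2. f(pair(a, pair(a, b)), p(pair(f(pair(a, pair(a, b)), p(pair(p(b), a))), pair(a, a))))  →  f(pair(a, pair(a, b)), p(pair(p(b), a)))   [R2 at ε]
3. f(pair(a, pair(a, b)), p(pair(p(b), a)))  →  p(b)   [R2 at ε]

p(b)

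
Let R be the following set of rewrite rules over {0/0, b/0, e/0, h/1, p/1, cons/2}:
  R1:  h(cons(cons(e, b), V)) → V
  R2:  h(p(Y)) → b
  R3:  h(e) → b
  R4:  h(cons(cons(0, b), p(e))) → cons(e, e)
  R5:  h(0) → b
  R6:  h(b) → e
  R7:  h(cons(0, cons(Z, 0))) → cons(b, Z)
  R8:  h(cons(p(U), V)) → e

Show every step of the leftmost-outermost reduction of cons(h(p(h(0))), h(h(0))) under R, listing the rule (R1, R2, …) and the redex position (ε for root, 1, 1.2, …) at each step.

cons(b, e)

1. cons(h(p(h(0))), h(h(0)))  →  cons(b, h(h(0)))   [R2 at 1]
2. cons(b, h(h(0)))  →  cons(b, h(b))   [R5 at 2.1]
3. cons(b, h(b))  →  cons(b, e)   [R6 at 2]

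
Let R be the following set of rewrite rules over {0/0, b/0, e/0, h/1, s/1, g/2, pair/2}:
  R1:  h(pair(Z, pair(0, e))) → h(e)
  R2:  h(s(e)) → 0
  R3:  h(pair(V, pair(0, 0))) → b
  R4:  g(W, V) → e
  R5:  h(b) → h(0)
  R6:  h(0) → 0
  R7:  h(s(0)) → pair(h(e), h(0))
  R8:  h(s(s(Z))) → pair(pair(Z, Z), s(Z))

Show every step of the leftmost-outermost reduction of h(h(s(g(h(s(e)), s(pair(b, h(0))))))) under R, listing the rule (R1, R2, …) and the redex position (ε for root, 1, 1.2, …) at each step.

0

1. h(h(s(g(h(s(e)), s(pair(b, h(0)))))))  →  h(h(s(e)))   [R4 at 1.1.1]
2. h(h(s(e)))  →  h(0)   [R2 at 1]
3. h(0)  →  0   [R6 at ε]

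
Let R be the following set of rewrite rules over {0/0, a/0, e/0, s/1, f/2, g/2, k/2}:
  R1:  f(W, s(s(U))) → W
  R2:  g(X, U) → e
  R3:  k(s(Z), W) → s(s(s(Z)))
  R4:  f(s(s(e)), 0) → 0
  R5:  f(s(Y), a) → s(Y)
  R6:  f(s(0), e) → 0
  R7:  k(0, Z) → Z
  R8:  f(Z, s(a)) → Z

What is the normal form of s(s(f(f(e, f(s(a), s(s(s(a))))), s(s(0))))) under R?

1. s(s(f(f(e, f(s(a), s(s(s(a))))), s(s(0)))))  →  s(s(f(e, f(s(a), s(s(s(a)))))))   [R1 at 1.1]
2. s(s(f(e, f(s(a), s(s(s(a)))))))  →  s(s(f(e, s(a))))   [R1 at 1.1.2]
3. s(s(f(e, s(a))))  →  s(s(e))   [R8 at 1.1]

s(s(e))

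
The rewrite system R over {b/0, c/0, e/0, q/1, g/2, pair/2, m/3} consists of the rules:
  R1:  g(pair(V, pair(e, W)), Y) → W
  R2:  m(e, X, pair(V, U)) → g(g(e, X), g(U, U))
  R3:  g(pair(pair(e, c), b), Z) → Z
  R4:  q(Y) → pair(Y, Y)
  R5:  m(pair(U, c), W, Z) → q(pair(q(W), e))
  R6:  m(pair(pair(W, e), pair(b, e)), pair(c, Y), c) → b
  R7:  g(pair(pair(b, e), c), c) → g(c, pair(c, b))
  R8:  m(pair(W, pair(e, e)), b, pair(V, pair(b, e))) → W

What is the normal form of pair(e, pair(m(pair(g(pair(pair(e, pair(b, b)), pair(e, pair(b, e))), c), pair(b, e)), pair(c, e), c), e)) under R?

pair(e, pair(b, e))

1. pair(e, pair(m(pair(g(pair(pair(e, pair(b, b)), pair(e, pair(b, e))), c), pair(b, e)), pair(c, e), c), e))  →  pair(e, pair(m(pair(pair(b, e), pair(b, e)), pair(c, e), c), e))   [R1 at 2.1.1.1]
2. pair(e, pair(m(pair(pair(b, e), pair(b, e)), pair(c, e), c), e))  →  pair(e, pair(b, e))   [R6 at 2.1]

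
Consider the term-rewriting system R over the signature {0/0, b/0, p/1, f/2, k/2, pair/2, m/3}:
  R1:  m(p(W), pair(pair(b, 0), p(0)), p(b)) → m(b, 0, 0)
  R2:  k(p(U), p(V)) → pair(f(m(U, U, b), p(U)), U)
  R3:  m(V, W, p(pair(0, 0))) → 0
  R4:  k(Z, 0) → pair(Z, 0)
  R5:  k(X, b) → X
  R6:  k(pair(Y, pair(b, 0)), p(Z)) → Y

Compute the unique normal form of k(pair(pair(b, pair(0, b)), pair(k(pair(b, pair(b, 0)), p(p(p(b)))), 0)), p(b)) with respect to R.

pair(b, pair(0, b))

1. k(pair(pair(b, pair(0, b)), pair(k(pair(b, pair(b, 0)), p(p(p(b)))), 0)), p(b))  →  k(pair(pair(b, pair(0, b)), pair(b, 0)), p(b))   [R6 at 1.2.1]
2. k(pair(pair(b, pair(0, b)), pair(b, 0)), p(b))  →  pair(b, pair(0, b))   [R6 at ε]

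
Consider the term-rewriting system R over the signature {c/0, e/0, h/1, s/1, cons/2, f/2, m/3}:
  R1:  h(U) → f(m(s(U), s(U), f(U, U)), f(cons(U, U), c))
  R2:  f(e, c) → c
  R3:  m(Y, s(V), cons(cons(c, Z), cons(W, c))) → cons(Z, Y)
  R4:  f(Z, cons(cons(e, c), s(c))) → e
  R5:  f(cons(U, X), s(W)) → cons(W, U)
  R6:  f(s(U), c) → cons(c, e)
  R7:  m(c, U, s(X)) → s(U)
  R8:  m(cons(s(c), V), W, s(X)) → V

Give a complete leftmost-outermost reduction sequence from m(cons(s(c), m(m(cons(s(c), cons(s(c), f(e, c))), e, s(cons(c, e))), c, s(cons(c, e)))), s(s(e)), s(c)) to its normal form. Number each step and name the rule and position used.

1. m(cons(s(c), m(m(cons(s(c), cons(s(c), f(e, c))), e, s(cons(c, e))), c, s(cons(c, e)))), s(s(e)), s(c))  →  m(m(cons(s(c), cons(s(c), f(e, c))), e, s(cons(c, e))), c, s(cons(c, e)))   [R8 at ε]
2. m(m(cons(s(c), cons(s(c), f(e, c))), e, s(cons(c, e))), c, s(cons(c, e)))  →  m(cons(s(c), f(e, c)), c, s(cons(c, e)))   [R8 at 1]
3. m(cons(s(c), f(e, c)), c, s(cons(c, e)))  →  f(e, c)   [R8 at ε]
4. f(e, c)  →  c   [R2 at ε]

c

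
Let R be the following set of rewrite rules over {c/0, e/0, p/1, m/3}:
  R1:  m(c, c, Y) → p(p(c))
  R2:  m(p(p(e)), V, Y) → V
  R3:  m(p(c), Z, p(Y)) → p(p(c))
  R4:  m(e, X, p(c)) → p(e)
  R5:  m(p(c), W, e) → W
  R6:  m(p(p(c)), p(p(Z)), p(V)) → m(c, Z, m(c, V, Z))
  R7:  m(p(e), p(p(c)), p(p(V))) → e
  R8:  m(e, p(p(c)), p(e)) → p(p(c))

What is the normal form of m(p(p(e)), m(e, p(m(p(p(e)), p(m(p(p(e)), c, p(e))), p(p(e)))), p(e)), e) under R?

p(p(c))

1. m(p(p(e)), m(e, p(m(p(p(e)), p(m(p(p(e)), c, p(e))), p(p(e)))), p(e)), e)  →  m(e, p(m(p(p(e)), p(m(p(p(e)), c, p(e))), p(p(e)))), p(e))   [R2 at ε]
2. m(e, p(m(p(p(e)), p(m(p(p(e)), c, p(e))), p(p(e)))), p(e))  →  m(e, p(p(m(p(p(e)), c, p(e)))), p(e))   [R2 at 2.1]
3. m(e, p(p(m(p(p(e)), c, p(e)))), p(e))  →  m(e, p(p(c)), p(e))   [R2 at 2.1.1]
4. m(e, p(p(c)), p(e))  →  p(p(c))   [R8 at ε]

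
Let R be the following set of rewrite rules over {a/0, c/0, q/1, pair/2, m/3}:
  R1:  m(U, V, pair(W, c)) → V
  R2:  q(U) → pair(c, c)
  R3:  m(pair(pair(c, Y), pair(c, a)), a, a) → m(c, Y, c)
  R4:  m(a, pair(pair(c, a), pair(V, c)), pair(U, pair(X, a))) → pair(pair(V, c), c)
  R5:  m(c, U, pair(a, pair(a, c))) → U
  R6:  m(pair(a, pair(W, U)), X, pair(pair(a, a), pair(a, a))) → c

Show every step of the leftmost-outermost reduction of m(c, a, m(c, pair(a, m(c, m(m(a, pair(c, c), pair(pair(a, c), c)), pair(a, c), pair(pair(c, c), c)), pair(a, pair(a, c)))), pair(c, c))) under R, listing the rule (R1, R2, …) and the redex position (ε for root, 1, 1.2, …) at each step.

a

1. m(c, a, m(c, pair(a, m(c, m(m(a, pair(c, c), pair(pair(a, c), c)), pair(a, c), pair(pair(c, c), c)), pair(a, pair(a, c)))), pair(c, c)))  →  m(c, a, pair(a, m(c, m(m(a, pair(c, c), pair(pair(a, c), c)), pair(a, c), pair(pair(c, c), c)), pair(a, pair(a, c)))))   [R1 at 3]
2. m(c, a, pair(a, m(c, m(m(a, pair(c, c), pair(pair(a, c), c)), pair(a, c), pair(pair(c, c), c)), pair(a, pair(a, c)))))  →  m(c, a, pair(a, m(m(a, pair(c, c), pair(pair(a, c), c)), pair(a, c), pair(pair(c, c), c))))   [R5 at 3.2]
3. m(c, a, pair(a, m(m(a, pair(c, c), pair(pair(a, c), c)), pair(a, c), pair(pair(c, c), c))))  →  m(c, a, pair(a, pair(a, c)))   [R1 at 3.2]
4. m(c, a, pair(a, pair(a, c)))  →  a   [R5 at ε]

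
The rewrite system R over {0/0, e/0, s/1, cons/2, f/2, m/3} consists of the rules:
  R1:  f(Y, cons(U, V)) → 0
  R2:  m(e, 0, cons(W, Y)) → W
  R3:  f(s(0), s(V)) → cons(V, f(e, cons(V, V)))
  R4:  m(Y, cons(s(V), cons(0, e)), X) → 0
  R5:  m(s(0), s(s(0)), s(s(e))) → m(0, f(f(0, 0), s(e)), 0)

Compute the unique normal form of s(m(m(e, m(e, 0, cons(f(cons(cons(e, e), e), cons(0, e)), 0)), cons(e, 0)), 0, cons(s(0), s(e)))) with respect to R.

s(s(0))

1. s(m(m(e, m(e, 0, cons(f(cons(cons(e, e), e), cons(0, e)), 0)), cons(e, 0)), 0, cons(s(0), s(e))))  →  s(m(m(e, f(cons(cons(e, e), e), cons(0, e)), cons(e, 0)), 0, cons(s(0), s(e))))   [R2 at 1.1.2]
2. s(m(m(e, f(cons(cons(e, e), e), cons(0, e)), cons(e, 0)), 0, cons(s(0), s(e))))  →  s(m(m(e, 0, cons(e, 0)), 0, cons(s(0), s(e))))   [R1 at 1.1.2]
3. s(m(m(e, 0, cons(e, 0)), 0, cons(s(0), s(e))))  →  s(m(e, 0, cons(s(0), s(e))))   [R2 at 1.1]
4. s(m(e, 0, cons(s(0), s(e))))  →  s(s(0))   [R2 at 1]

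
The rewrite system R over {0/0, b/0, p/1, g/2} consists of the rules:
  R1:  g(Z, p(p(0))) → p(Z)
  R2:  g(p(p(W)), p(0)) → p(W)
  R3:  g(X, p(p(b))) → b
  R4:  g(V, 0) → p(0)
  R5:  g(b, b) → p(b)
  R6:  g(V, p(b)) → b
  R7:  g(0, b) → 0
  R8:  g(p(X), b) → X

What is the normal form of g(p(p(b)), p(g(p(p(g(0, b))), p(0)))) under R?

p(p(p(b)))

1. g(p(p(b)), p(g(p(p(g(0, b))), p(0))))  →  g(p(p(b)), p(p(g(0, b))))   [R2 at 2.1]
2. g(p(p(b)), p(p(g(0, b))))  →  g(p(p(b)), p(p(0)))   [R7 at 2.1.1]
3. g(p(p(b)), p(p(0)))  →  p(p(p(b)))   [R1 at ε]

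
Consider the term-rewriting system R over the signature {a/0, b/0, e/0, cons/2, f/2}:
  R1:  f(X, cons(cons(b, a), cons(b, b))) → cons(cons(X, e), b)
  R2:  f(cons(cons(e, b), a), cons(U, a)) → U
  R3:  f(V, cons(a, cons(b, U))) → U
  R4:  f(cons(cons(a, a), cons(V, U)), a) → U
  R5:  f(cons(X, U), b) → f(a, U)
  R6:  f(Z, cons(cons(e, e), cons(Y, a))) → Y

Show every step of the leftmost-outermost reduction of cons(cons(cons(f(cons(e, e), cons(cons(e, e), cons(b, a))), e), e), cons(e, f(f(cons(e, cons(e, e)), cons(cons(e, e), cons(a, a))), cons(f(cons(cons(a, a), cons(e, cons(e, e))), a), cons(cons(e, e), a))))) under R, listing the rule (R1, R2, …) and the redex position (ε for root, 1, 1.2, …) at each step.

1. cons(cons(cons(f(cons(e, e), cons(cons(e, e), cons(b, a))), e), e), cons(e, f(f(cons(e, cons(e, e)), cons(cons(e, e), cons(a, a))), cons(f(cons(cons(a, a), cons(e, cons(e, e))), a), cons(cons(e, e), a)))))  →  cons(cons(cons(b, e), e), cons(e, f(f(cons(e, cons(e, e)), cons(cons(e, e), cons(a, a))), cons(f(cons(cons(a, a), cons(e, cons(e, e))), a), cons(cons(e, e), a)))))   [R6 at 1.1.1]
2. cons(cons(cons(b, e), e), cons(e, f(f(cons(e, cons(e, e)), cons(cons(e, e), cons(a, a))), cons(f(cons(cons(a, a), cons(e, cons(e, e))), a), cons(cons(e, e), a)))))  →  cons(cons(cons(b, e), e), cons(e, f(a, cons(f(cons(cons(a, a), cons(e, cons(e, e))), a), cons(cons(e, e), a)))))   [R6 at 2.2.1]
3. cons(cons(cons(b, e), e), cons(e, f(a, cons(f(cons(cons(a, a), cons(e, cons(e, e))), a), cons(cons(e, e), a)))))  →  cons(cons(cons(b, e), e), cons(e, f(a, cons(cons(e, e), cons(cons(e, e), a)))))   [R4 at 2.2.2.1]
4. cons(cons(cons(b, e), e), cons(e, f(a, cons(cons(e, e), cons(cons(e, e), a)))))  →  cons(cons(cons(b, e), e), cons(e, cons(e, e)))   [R6 at 2.2]

cons(cons(cons(b, e), e), cons(e, cons(e, e)))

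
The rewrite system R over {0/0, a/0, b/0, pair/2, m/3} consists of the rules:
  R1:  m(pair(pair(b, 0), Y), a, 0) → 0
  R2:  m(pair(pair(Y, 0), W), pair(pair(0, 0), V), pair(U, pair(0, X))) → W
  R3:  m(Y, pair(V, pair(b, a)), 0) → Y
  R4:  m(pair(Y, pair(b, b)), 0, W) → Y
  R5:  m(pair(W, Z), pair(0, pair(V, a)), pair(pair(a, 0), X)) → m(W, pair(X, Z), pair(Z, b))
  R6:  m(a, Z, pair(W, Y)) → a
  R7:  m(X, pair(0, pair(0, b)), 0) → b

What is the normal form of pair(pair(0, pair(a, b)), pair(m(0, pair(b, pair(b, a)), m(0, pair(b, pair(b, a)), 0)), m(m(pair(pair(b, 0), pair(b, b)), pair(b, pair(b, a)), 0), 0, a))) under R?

1. pair(pair(0, pair(a, b)), pair(m(0, pair(b, pair(b, a)), m(0, pair(b, pair(b, a)), 0)), m(m(pair(pair(b, 0), pair(b, b)), pair(b, pair(b, a)), 0), 0, a)))  →  pair(pair(0, pair(a, b)), pair(m(0, pair(b, pair(b, a)), 0), m(m(pair(pair(b, 0), pair(b, b)), pair(b, pair(b, a)), 0), 0, a)))   [R3 at 2.1.3]
2. pair(pair(0, pair(a, b)), pair(m(0, pair(b, pair(b, a)), 0), m(m(pair(pair(b, 0), pair(b, b)), pair(b, pair(b, a)), 0), 0, a)))  →  pair(pair(0, pair(a, b)), pair(0, m(m(pair(pair(b, 0), pair(b, b)), pair(b, pair(b, a)), 0), 0, a)))   [R3 at 2.1]
3. pair(pair(0, pair(a, b)), pair(0, m(m(pair(pair(b, 0), pair(b, b)), pair(b, pair(b, a)), 0), 0, a)))  →  pair(pair(0, pair(a, b)), pair(0, m(pair(pair(b, 0), pair(b, b)), 0, a)))   [R3 at 2.2.1]
4. pair(pair(0, pair(a, b)), pair(0, m(pair(pair(b, 0), pair(b, b)), 0, a)))  →  pair(pair(0, pair(a, b)), pair(0, pair(b, 0)))   [R4 at 2.2]

pair(pair(0, pair(a, b)), pair(0, pair(b, 0)))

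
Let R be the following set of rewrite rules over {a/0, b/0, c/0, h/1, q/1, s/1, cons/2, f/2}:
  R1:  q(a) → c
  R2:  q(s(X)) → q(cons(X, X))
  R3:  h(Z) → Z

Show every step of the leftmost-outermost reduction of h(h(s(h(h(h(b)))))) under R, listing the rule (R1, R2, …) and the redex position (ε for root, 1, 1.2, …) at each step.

1. h(h(s(h(h(h(b))))))  →  h(s(h(h(h(b)))))   [R3 at ε]
2. h(s(h(h(h(b)))))  →  s(h(h(h(b))))   [R3 at ε]
3. s(h(h(h(b))))  →  s(h(h(b)))   [R3 at 1]
4. s(h(h(b)))  →  s(h(b))   [R3 at 1]
5. s(h(b))  →  s(b)   [R3 at 1]

s(b)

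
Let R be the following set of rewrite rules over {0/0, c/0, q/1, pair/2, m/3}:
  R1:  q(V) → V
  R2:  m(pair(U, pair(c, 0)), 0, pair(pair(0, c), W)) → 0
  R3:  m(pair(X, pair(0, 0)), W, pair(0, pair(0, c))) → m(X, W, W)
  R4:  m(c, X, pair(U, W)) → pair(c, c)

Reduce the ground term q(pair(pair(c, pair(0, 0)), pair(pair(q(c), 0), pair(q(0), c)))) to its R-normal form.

1. q(pair(pair(c, pair(0, 0)), pair(pair(q(c), 0), pair(q(0), c))))  →  pair(pair(c, pair(0, 0)), pair(pair(q(c), 0), pair(q(0), c)))   [R1 at ε]
2. pair(pair(c, pair(0, 0)), pair(pair(q(c), 0), pair(q(0), c)))  →  pair(pair(c, pair(0, 0)), pair(pair(c, 0), pair(q(0), c)))   [R1 at 2.1.1]
3. pair(pair(c, pair(0, 0)), pair(pair(c, 0), pair(q(0), c)))  →  pair(pair(c, pair(0, 0)), pair(pair(c, 0), pair(0, c)))   [R1 at 2.2.1]

pair(pair(c, pair(0, 0)), pair(pair(c, 0), pair(0, c)))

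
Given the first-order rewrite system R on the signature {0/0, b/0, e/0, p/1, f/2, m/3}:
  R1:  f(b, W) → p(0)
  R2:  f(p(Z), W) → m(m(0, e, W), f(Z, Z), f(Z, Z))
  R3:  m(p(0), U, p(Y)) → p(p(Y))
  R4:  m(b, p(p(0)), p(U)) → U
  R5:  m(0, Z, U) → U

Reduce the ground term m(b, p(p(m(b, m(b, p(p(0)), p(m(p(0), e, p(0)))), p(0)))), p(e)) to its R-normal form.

1. m(b, p(p(m(b, m(b, p(p(0)), p(m(p(0), e, p(0)))), p(0)))), p(e))  →  m(b, p(p(m(b, m(p(0), e, p(0)), p(0)))), p(e))   [R4 at 2.1.1.2]
2. m(b, p(p(m(b, m(p(0), e, p(0)), p(0)))), p(e))  →  m(b, p(p(m(b, p(p(0)), p(0)))), p(e))   [R3 at 2.1.1.2]
3. m(b, p(p(m(b, p(p(0)), p(0)))), p(e))  →  m(b, p(p(0)), p(e))   [R4 at 2.1.1]
4. m(b, p(p(0)), p(e))  →  e   [R4 at ε]

e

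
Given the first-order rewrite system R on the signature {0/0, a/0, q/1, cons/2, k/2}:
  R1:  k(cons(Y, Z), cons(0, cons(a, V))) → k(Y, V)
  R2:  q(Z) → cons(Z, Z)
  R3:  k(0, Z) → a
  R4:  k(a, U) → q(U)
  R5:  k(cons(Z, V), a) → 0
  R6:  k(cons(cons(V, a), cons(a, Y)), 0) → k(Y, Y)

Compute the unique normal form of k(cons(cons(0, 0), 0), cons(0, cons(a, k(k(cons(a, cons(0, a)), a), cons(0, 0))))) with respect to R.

1. k(cons(cons(0, 0), 0), cons(0, cons(a, k(k(cons(a, cons(0, a)), a), cons(0, 0)))))  →  k(cons(0, 0), k(k(cons(a, cons(0, a)), a), cons(0, 0)))   [R1 at ε]
2. k(cons(0, 0), k(k(cons(a, cons(0, a)), a), cons(0, 0)))  →  k(cons(0, 0), k(0, cons(0, 0)))   [R5 at 2.1]
3. k(cons(0, 0), k(0, cons(0, 0)))  →  k(cons(0, 0), a)   [R3 at 2]
4. k(cons(0, 0), a)  →  0   [R5 at ε]

0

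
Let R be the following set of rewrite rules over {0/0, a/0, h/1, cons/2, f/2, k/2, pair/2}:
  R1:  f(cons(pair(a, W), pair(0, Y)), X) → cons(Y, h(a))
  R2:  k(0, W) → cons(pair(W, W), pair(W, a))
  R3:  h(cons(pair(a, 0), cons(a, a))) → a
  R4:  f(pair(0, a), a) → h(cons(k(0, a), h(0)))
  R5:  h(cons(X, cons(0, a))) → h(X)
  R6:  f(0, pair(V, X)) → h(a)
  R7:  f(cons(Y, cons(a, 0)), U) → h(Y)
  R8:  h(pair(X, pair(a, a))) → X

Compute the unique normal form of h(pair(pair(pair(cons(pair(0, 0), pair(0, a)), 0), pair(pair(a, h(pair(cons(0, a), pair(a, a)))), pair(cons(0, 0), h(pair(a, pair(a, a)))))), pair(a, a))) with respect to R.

pair(pair(cons(pair(0, 0), pair(0, a)), 0), pair(pair(a, cons(0, a)), pair(cons(0, 0), a)))

1. h(pair(pair(pair(cons(pair(0, 0), pair(0, a)), 0), pair(pair(a, h(pair(cons(0, a), pair(a, a)))), pair(cons(0, 0), h(pair(a, pair(a, a)))))), pair(a, a)))  →  pair(pair(cons(pair(0, 0), pair(0, a)), 0), pair(pair(a, h(pair(cons(0, a), pair(a, a)))), pair(cons(0, 0), h(pair(a, pair(a, a))))))   [R8 at ε]
2. pair(pair(cons(pair(0, 0), pair(0, a)), 0), pair(pair(a, h(pair(cons(0, a), pair(a, a)))), pair(cons(0, 0), h(pair(a, pair(a, a))))))  →  pair(pair(cons(pair(0, 0), pair(0, a)), 0), pair(pair(a, cons(0, a)), pair(cons(0, 0), h(pair(a, pair(a, a))))))   [R8 at 2.1.2]
3. pair(pair(cons(pair(0, 0), pair(0, a)), 0), pair(pair(a, cons(0, a)), pair(cons(0, 0), h(pair(a, pair(a, a))))))  →  pair(pair(cons(pair(0, 0), pair(0, a)), 0), pair(pair(a, cons(0, a)), pair(cons(0, 0), a)))   [R8 at 2.2.2]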